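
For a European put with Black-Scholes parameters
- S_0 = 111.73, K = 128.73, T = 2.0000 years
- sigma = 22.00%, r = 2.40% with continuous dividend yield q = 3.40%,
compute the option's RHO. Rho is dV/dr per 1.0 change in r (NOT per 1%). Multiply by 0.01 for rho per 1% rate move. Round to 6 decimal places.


Answer: Rho = -184.090470

Derivation:
d1 = -0.3639412428; d2 = -0.6750682265
phi(d1) = 0.3733775596; exp(-qT) = 0.9342604736; exp(-rT) = 0.9531337871
N(-d2) = 0.7501837903
Rho = -K*T*exp(-rT)*N(-d2) = -128.7300 * 2.0000 * 0.9531337871 * 0.7501837903 = -184.090470


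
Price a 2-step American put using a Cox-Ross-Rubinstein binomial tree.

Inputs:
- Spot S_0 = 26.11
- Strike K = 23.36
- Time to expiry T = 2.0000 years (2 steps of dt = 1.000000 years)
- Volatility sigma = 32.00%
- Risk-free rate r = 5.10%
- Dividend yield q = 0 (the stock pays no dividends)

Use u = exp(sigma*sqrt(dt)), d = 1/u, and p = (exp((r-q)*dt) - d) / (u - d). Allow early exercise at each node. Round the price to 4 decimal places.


dt = T/N = 1.000000
u = exp(sigma*sqrt(dt)) = 1.377128; d = 1/u = 0.726149
p = (exp((r-q)*dt) - d) / (u - d) = 0.501051
Discount per step: exp(-r*dt) = 0.950279
Stock lattice S(k, i) with i counting down-moves:
  k=0: S(0,0) = 26.1100
  k=1: S(1,0) = 35.9568; S(1,1) = 18.9598
  k=2: S(2,0) = 49.5171; S(2,1) = 26.1100; S(2,2) = 13.7676
Terminal payoffs V(N, i) = max(K - S_T, 0):
  V(2,0) = 0.000000; V(2,1) = 0.000000; V(2,2) = 9.592395
Backward induction: V(k, i) = exp(-r*dt) * [p * V(k+1, i) + (1-p) * V(k+1, i+1)]; then take max(V_cont, immediate exercise) for American.
  V(1,0) = exp(-r*dt) * [p*0.000000 + (1-p)*0.000000] = 0.000000; exercise = 0.000000; V(1,0) = max -> 0.000000
  V(1,1) = exp(-r*dt) * [p*0.000000 + (1-p)*9.592395] = 4.548139; exercise = 4.400249; V(1,1) = max -> 4.548139
  V(0,0) = exp(-r*dt) * [p*0.000000 + (1-p)*4.548139] = 2.156455; exercise = 0.000000; V(0,0) = max -> 2.156455

Answer: Price = V(0,0) = 2.1565


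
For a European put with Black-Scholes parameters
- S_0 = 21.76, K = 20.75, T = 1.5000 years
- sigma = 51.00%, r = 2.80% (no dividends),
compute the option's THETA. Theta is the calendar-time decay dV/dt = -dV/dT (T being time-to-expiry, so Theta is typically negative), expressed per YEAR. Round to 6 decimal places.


Answer: Theta = -1.313299

Derivation:
d1 = 0.4556405942; d2 = -0.1689792902
phi(d1) = 0.3596072883; exp(-qT) = 1.0000000000; exp(-rT) = 0.9588697806
Theta = -S*exp(-qT)*phi(d1)*sigma/(2*sqrt(T)) + r*K*exp(-rT)*N(-d2) - q*S*exp(-qT)*N(-d1)
N(-d1) = 0.3243242235; N(-d2) = 0.5670935344; sqrt(T) = 1.2247448714
Term 1 = -21.7600 * 1.0000000000 * 0.3596072883 * 0.5100 / (2 * 1.2247448714) = -1.6292282319
Term 2 = 0.0280 * 20.7500 * 0.9588697806 * 0.5670935344 = 0.3159297035
Term 3 = 0 (no dividend yield, q = 0)
Theta = -1.6292282319 + (0.3159297035) + (0.0000000000) = -1.313299


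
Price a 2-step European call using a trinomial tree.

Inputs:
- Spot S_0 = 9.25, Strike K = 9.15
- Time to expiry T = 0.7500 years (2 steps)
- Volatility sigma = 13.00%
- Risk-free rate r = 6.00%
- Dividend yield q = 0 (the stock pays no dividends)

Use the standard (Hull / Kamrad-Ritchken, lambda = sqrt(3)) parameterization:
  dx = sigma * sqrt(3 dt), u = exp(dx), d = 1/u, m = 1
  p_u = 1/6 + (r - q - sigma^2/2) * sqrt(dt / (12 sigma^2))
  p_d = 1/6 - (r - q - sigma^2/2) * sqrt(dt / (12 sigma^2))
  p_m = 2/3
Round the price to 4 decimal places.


dt = T/N = 0.375000; dx = sigma*sqrt(3*dt) = 0.137886
u = exp(dx) = 1.147844; d = 1/u = 0.871198
p_u = 0.236765, p_m = 0.666667, p_d = 0.096568
Discount per step: exp(-r*dt) = 0.977751
Stock lattice S(k, j) with j the centered position index:
  k=0: S(0,+0) = 9.2500
  k=1: S(1,-1) = 8.0586; S(1,+0) = 9.2500; S(1,+1) = 10.6176
  k=2: S(2,-2) = 7.0206; S(2,-1) = 8.0586; S(2,+0) = 9.2500; S(2,+1) = 10.6176; S(2,+2) = 12.1873
Terminal payoffs V(N, j) = max(S_T - K, 0):
  V(2,-2) = 0.000000; V(2,-1) = 0.000000; V(2,+0) = 0.100000; V(2,+1) = 1.467561; V(2,+2) = 3.037309
Backward induction: V(k, j) = exp(-r*dt) * [p_u * V(k+1, j+1) + p_m * V(k+1, j) + p_d * V(k+1, j-1)]
  V(1,-1) = exp(-r*dt) * [p_u*0.100000 + p_m*0.000000 + p_d*0.000000] = 0.023150
  V(1,+0) = exp(-r*dt) * [p_u*1.467561 + p_m*0.100000 + p_d*0.000000] = 0.404921
  V(1,+1) = exp(-r*dt) * [p_u*3.037309 + p_m*1.467561 + p_d*0.100000] = 1.669179
  V(0,+0) = exp(-r*dt) * [p_u*1.669179 + p_m*0.404921 + p_d*0.023150] = 0.652538

Answer: Price = V(0,0) = 0.6525


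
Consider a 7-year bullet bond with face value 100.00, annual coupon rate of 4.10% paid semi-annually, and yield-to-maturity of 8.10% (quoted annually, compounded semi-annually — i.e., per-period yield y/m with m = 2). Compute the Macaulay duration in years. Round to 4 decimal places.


Coupon per period c = face * coupon_rate / m = 2.050000
Periods per year m = 2; per-period yield y/m = 0.040500
Number of cashflows N = 14
Cashflows (t years, CF_t, discount factor 1/(1+y/m)^(m*t), PV):
  t = 0.5000: CF_t = 2.050000, DF = 0.961076, PV = 1.970207
  t = 1.0000: CF_t = 2.050000, DF = 0.923668, PV = 1.893519
  t = 1.5000: CF_t = 2.050000, DF = 0.887715, PV = 1.819817
  t = 2.0000: CF_t = 2.050000, DF = 0.853162, PV = 1.748983
  t = 2.5000: CF_t = 2.050000, DF = 0.819954, PV = 1.680906
  t = 3.0000: CF_t = 2.050000, DF = 0.788039, PV = 1.615479
  t = 3.5000: CF_t = 2.050000, DF = 0.757365, PV = 1.552599
  t = 4.0000: CF_t = 2.050000, DF = 0.727886, PV = 1.492166
  t = 4.5000: CF_t = 2.050000, DF = 0.699554, PV = 1.434086
  t = 5.0000: CF_t = 2.050000, DF = 0.672325, PV = 1.378266
  t = 5.5000: CF_t = 2.050000, DF = 0.646156, PV = 1.324619
  t = 6.0000: CF_t = 2.050000, DF = 0.621005, PV = 1.273060
  t = 6.5000: CF_t = 2.050000, DF = 0.596833, PV = 1.223508
  t = 7.0000: CF_t = 102.050000, DF = 0.573602, PV = 58.536106
Price P = sum_t PV_t = 78.943319
Macaulay numerator sum_t t * PV_t:
  t * PV_t at t = 0.5000: 0.985103
  t * PV_t at t = 1.0000: 1.893519
  t * PV_t at t = 1.5000: 2.729725
  t * PV_t at t = 2.0000: 3.497965
  t * PV_t at t = 2.5000: 4.202265
  t * PV_t at t = 3.0000: 4.846437
  t * PV_t at t = 3.5000: 5.434096
  t * PV_t at t = 4.0000: 5.968665
  t * PV_t at t = 4.5000: 6.453386
  t * PV_t at t = 5.0000: 6.891330
  t * PV_t at t = 5.5000: 7.285404
  t * PV_t at t = 6.0000: 7.638360
  t * PV_t at t = 6.5000: 7.952801
  t * PV_t at t = 7.0000: 409.752739
Macaulay duration D = (sum_t t * PV_t) / P = 475.531794 / 78.943319 = 6.023712

Answer: Macaulay duration = 6.0237 years


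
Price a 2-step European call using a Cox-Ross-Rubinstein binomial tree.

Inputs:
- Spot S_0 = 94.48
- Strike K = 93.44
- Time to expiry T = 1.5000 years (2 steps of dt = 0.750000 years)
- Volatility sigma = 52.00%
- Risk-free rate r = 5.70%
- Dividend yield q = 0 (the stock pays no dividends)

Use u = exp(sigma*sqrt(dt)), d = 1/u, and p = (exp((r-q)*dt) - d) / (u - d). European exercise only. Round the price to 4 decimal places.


dt = T/N = 0.750000
u = exp(sigma*sqrt(dt)) = 1.568835; d = 1/u = 0.637416
p = (exp((r-q)*dt) - d) / (u - d) = 0.436174
Discount per step: exp(-r*dt) = 0.958151
Stock lattice S(k, i) with i counting down-moves:
  k=0: S(0,0) = 94.4800
  k=1: S(1,0) = 148.2235; S(1,1) = 60.2230
  k=2: S(2,0) = 232.5382; S(2,1) = 94.4800; S(2,2) = 38.3871
Terminal payoffs V(N, i) = max(S_T - K, 0):
  V(2,0) = 139.098218; V(2,1) = 1.040000; V(2,2) = 0.000000
Backward induction: V(k, i) = exp(-r*dt) * [p * V(k+1, i) + (1-p) * V(k+1, i+1)].
  V(1,0) = exp(-r*dt) * [p*139.098218 + (1-p)*1.040000] = 58.693897
  V(1,1) = exp(-r*dt) * [p*1.040000 + (1-p)*0.000000] = 0.434638
  V(0,0) = exp(-r*dt) * [p*58.693897 + (1-p)*0.434638] = 24.764213

Answer: Price = V(0,0) = 24.7642


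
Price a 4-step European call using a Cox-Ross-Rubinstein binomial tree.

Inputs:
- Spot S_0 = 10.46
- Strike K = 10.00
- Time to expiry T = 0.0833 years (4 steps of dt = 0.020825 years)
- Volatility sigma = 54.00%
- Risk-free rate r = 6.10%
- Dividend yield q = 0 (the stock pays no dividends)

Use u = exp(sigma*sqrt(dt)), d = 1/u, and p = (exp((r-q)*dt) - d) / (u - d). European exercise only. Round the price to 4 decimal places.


Answer: Price = V(0,0) = 0.9428

Derivation:
dt = T/N = 0.020825
u = exp(sigma*sqrt(dt)) = 1.081043; d = 1/u = 0.925032
p = (exp((r-q)*dt) - d) / (u - d) = 0.488676
Discount per step: exp(-r*dt) = 0.998730
Stock lattice S(k, i) with i counting down-moves:
  k=0: S(0,0) = 10.4600
  k=1: S(1,0) = 11.3077; S(1,1) = 9.6758
  k=2: S(2,0) = 12.2241; S(2,1) = 10.4600; S(2,2) = 8.9505
  k=3: S(3,0) = 13.2148; S(3,1) = 11.3077; S(3,2) = 9.6758; S(3,3) = 8.2795
  k=4: S(4,0) = 14.2858; S(4,1) = 12.2241; S(4,2) = 10.4600; S(4,3) = 8.9505; S(4,4) = 7.6588
Terminal payoffs V(N, i) = max(S_T - K, 0):
  V(4,0) = 4.285789; V(4,1) = 2.224130; V(4,2) = 0.460000; V(4,3) = 0.000000; V(4,4) = 0.000000
Backward induction: V(k, i) = exp(-r*dt) * [p * V(k+1, i) + (1-p) * V(k+1, i+1)].
  V(3,0) = exp(-r*dt) * [p*4.285789 + (1-p)*2.224130] = 3.227510
  V(3,1) = exp(-r*dt) * [p*2.224130 + (1-p)*0.460000] = 1.320409
  V(3,2) = exp(-r*dt) * [p*0.460000 + (1-p)*0.000000] = 0.224506
  V(3,3) = exp(-r*dt) * [p*0.000000 + (1-p)*0.000000] = 0.000000
  V(2,0) = exp(-r*dt) * [p*3.227510 + (1-p)*1.320409] = 2.249504
  V(2,1) = exp(-r*dt) * [p*1.320409 + (1-p)*0.224506] = 0.759082
  V(2,2) = exp(-r*dt) * [p*0.224506 + (1-p)*0.000000] = 0.109571
  V(1,0) = exp(-r*dt) * [p*2.249504 + (1-p)*0.759082] = 1.485527
  V(1,1) = exp(-r*dt) * [p*0.759082 + (1-p)*0.109571] = 0.426430
  V(0,0) = exp(-r*dt) * [p*1.485527 + (1-p)*0.426430] = 0.942787


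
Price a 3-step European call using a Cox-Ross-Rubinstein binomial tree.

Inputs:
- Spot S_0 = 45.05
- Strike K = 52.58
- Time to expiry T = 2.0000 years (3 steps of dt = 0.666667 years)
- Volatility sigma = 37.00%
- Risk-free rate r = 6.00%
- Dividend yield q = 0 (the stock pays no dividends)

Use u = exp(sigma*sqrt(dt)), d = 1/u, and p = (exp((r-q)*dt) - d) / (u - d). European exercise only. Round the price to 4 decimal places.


Answer: Price = V(0,0) = 8.9406

Derivation:
dt = T/N = 0.666667
u = exp(sigma*sqrt(dt)) = 1.352702; d = 1/u = 0.739261
p = (exp((r-q)*dt) - d) / (u - d) = 0.491571
Discount per step: exp(-r*dt) = 0.960789
Stock lattice S(k, i) with i counting down-moves:
  k=0: S(0,0) = 45.0500
  k=1: S(1,0) = 60.9392; S(1,1) = 33.3037
  k=2: S(2,0) = 82.4326; S(2,1) = 45.0500; S(2,2) = 24.6202
  k=3: S(3,0) = 111.5066; S(3,1) = 60.9392; S(3,2) = 33.3037; S(3,3) = 18.2007
Terminal payoffs V(N, i) = max(S_T - K, 0):
  V(3,0) = 58.926645; V(3,1) = 8.359204; V(3,2) = 0.000000; V(3,3) = 0.000000
Backward induction: V(k, i) = exp(-r*dt) * [p * V(k+1, i) + (1-p) * V(k+1, i+1)].
  V(2,0) = exp(-r*dt) * [p*58.926645 + (1-p)*8.359204] = 31.914247
  V(2,1) = exp(-r*dt) * [p*8.359204 + (1-p)*0.000000] = 3.948021
  V(2,2) = exp(-r*dt) * [p*0.000000 + (1-p)*0.000000] = 0.000000
  V(1,0) = exp(-r*dt) * [p*31.914247 + (1-p)*3.948021] = 17.001560
  V(1,1) = exp(-r*dt) * [p*3.948021 + (1-p)*0.000000] = 1.864635
  V(0,0) = exp(-r*dt) * [p*17.001560 + (1-p)*1.864635] = 8.940634


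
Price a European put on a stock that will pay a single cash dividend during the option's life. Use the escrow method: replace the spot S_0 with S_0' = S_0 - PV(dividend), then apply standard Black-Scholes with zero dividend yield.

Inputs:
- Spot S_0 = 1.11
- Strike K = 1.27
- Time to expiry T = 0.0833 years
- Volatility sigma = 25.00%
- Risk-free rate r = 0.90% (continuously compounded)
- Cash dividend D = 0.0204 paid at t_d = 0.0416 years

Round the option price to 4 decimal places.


Answer: Price = 0.1800

Derivation:
PV(D) = D * exp(-r * t_d) = 0.0204 * 0.99962567 = 0.02039236
S_0' = S_0 - PV(D) = 1.1100 - 0.02039236 = 1.08960764
d1 = (ln(S_0'/K) + (r + sigma^2/2)*T) / (sigma*sqrt(T)) = -2.07674816
d2 = d1 - sigma*sqrt(T) = -2.14890251
exp(-rT) = 0.99925058
N(-d1) = 0.98108760; N(-d2) = 0.98417894
P = K * exp(-rT) * N(-d2) - S_0' * N(-d1) = 1.2700 * 0.99925058 * 0.98417894 - 1.08960764 * 0.98108760 = 0.1800


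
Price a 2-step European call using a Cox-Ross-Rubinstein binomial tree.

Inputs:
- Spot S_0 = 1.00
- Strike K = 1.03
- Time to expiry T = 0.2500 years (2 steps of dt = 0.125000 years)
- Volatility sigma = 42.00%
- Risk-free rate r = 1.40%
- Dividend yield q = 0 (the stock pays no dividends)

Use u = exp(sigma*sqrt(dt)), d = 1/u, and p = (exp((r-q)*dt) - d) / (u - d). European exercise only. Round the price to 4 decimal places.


Answer: Price = V(0,0) = 0.0692

Derivation:
dt = T/N = 0.125000
u = exp(sigma*sqrt(dt)) = 1.160084; d = 1/u = 0.862007
p = (exp((r-q)*dt) - d) / (u - d) = 0.468821
Discount per step: exp(-r*dt) = 0.998252
Stock lattice S(k, i) with i counting down-moves:
  k=0: S(0,0) = 1.0000
  k=1: S(1,0) = 1.1601; S(1,1) = 0.8620
  k=2: S(2,0) = 1.3458; S(2,1) = 1.0000; S(2,2) = 0.7431
Terminal payoffs V(N, i) = max(S_T - K, 0):
  V(2,0) = 0.315795; V(2,1) = 0.000000; V(2,2) = 0.000000
Backward induction: V(k, i) = exp(-r*dt) * [p * V(k+1, i) + (1-p) * V(k+1, i+1)].
  V(1,0) = exp(-r*dt) * [p*0.315795 + (1-p)*0.000000] = 0.147792
  V(1,1) = exp(-r*dt) * [p*0.000000 + (1-p)*0.000000] = 0.000000
  V(0,0) = exp(-r*dt) * [p*0.147792 + (1-p)*0.000000] = 0.069167


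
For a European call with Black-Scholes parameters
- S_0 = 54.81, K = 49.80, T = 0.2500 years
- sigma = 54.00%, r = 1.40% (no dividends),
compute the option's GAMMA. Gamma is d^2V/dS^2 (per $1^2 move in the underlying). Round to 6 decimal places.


d1 = 0.5029913890; d2 = 0.2329913890
phi(d1) = 0.3515375653; exp(-qT) = 1.0000000000; exp(-rT) = 0.9965061179
Gamma = exp(-qT) * phi(d1) / (S * sigma * sqrt(T)) = 1.0000000000 * 0.3515375653 / (54.8100 * 0.5400 * 0.5000000000) = 0.023755

Answer: Gamma = 0.023755


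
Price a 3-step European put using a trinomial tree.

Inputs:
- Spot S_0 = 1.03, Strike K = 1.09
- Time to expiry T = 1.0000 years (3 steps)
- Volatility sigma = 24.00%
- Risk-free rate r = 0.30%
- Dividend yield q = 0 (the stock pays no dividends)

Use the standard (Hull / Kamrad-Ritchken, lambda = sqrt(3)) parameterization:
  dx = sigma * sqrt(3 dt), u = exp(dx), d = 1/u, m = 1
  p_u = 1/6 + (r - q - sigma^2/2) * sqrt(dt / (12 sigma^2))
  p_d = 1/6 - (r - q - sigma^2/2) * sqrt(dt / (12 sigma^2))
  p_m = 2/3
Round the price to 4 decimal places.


Answer: Price = V(0,0) = 0.1316

Derivation:
dt = T/N = 0.333333; dx = sigma*sqrt(3*dt) = 0.240000
u = exp(dx) = 1.271249; d = 1/u = 0.786628
p_u = 0.148750, p_m = 0.666667, p_d = 0.184583
Discount per step: exp(-r*dt) = 0.999000
Stock lattice S(k, j) with j the centered position index:
  k=0: S(0,+0) = 1.0300
  k=1: S(1,-1) = 0.8102; S(1,+0) = 1.0300; S(1,+1) = 1.3094
  k=2: S(2,-2) = 0.6373; S(2,-1) = 0.8102; S(2,+0) = 1.0300; S(2,+1) = 1.3094; S(2,+2) = 1.6646
  k=3: S(3,-3) = 0.5014; S(3,-2) = 0.6373; S(3,-1) = 0.8102; S(3,+0) = 1.0300; S(3,+1) = 1.3094; S(3,+2) = 1.6646; S(3,+3) = 2.1161
Terminal payoffs V(N, j) = max(K - S_T, 0):
  V(3,-3) = 0.588645; V(3,-2) = 0.452653; V(3,-1) = 0.279773; V(3,+0) = 0.060000; V(3,+1) = 0.000000; V(3,+2) = 0.000000; V(3,+3) = 0.000000
Backward induction: V(k, j) = exp(-r*dt) * [p_u * V(k+1, j+1) + p_m * V(k+1, j) + p_d * V(k+1, j-1)]
  V(2,-2) = exp(-r*dt) * [p_u*0.279773 + p_m*0.452653 + p_d*0.588645] = 0.451587
  V(2,-1) = exp(-r*dt) * [p_u*0.060000 + p_m*0.279773 + p_d*0.452653] = 0.278714
  V(2,+0) = exp(-r*dt) * [p_u*0.000000 + p_m*0.060000 + p_d*0.279773] = 0.091550
  V(2,+1) = exp(-r*dt) * [p_u*0.000000 + p_m*0.000000 + p_d*0.060000] = 0.011064
  V(2,+2) = exp(-r*dt) * [p_u*0.000000 + p_m*0.000000 + p_d*0.000000] = 0.000000
  V(1,-1) = exp(-r*dt) * [p_u*0.091550 + p_m*0.278714 + p_d*0.451587] = 0.282500
  V(1,+0) = exp(-r*dt) * [p_u*0.011064 + p_m*0.091550 + p_d*0.278714] = 0.114011
  V(1,+1) = exp(-r*dt) * [p_u*0.000000 + p_m*0.011064 + p_d*0.091550] = 0.024250
  V(0,+0) = exp(-r*dt) * [p_u*0.024250 + p_m*0.114011 + p_d*0.282500] = 0.131628


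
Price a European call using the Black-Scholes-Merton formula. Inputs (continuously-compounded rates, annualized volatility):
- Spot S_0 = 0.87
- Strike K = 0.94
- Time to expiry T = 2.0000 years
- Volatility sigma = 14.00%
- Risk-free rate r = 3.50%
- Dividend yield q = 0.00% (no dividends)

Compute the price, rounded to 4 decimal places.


d1 = (ln(S/K) + (r - q + 0.5*sigma^2) * T) / (sigma * sqrt(T)) = 0.06168666
d2 = d1 - sigma * sqrt(T) = -0.13630323
exp(-rT) = 0.93239382; exp(-qT) = 1.00000000
C = S_0 * exp(-qT) * N(d1) - K * exp(-rT) * N(d2)
N(d1) = 0.52459382; N(d2) = 0.44579078
C = 0.8700 * 1.00000000 * 0.52459382 - 0.9400 * 0.93239382 * 0.44579078 = 0.0657

Answer: Price = 0.0657


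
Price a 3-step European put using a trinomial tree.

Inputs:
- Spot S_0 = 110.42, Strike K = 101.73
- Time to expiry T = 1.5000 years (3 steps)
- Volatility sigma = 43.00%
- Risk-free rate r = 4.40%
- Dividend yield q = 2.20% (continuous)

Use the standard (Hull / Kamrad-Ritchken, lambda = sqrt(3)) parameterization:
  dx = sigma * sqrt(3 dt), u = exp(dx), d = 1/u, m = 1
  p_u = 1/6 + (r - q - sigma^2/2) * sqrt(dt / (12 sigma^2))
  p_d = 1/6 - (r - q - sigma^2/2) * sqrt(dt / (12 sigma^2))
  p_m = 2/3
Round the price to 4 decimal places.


Answer: Price = V(0,0) = 15.0002

Derivation:
dt = T/N = 0.500000; dx = sigma*sqrt(3*dt) = 0.526640
u = exp(dx) = 1.693234; d = 1/u = 0.590586
p_u = 0.133224, p_m = 0.666667, p_d = 0.200110
Discount per step: exp(-r*dt) = 0.978240
Stock lattice S(k, j) with j the centered position index:
  k=0: S(0,+0) = 110.4200
  k=1: S(1,-1) = 65.2125; S(1,+0) = 110.4200; S(1,+1) = 186.9669
  k=2: S(2,-2) = 38.5136; S(2,-1) = 65.2125; S(2,+0) = 110.4200; S(2,+1) = 186.9669; S(2,+2) = 316.5787
  k=3: S(3,-3) = 22.7456; S(3,-2) = 38.5136; S(3,-1) = 65.2125; S(3,+0) = 110.4200; S(3,+1) = 186.9669; S(3,+2) = 316.5787; S(3,+3) = 536.0418
Terminal payoffs V(N, j) = max(K - S_T, 0):
  V(3,-3) = 78.984430; V(3,-2) = 63.216428; V(3,-1) = 36.517512; V(3,+0) = 0.000000; V(3,+1) = 0.000000; V(3,+2) = 0.000000; V(3,+3) = 0.000000
Backward induction: V(k, j) = exp(-r*dt) * [p_u * V(k+1, j+1) + p_m * V(k+1, j) + p_d * V(k+1, j-1)]
  V(2,-2) = exp(-r*dt) * [p_u*36.517512 + p_m*63.216428 + p_d*78.984430] = 61.448000
  V(2,-1) = exp(-r*dt) * [p_u*0.000000 + p_m*36.517512 + p_d*63.216428] = 36.190227
  V(2,+0) = exp(-r*dt) * [p_u*0.000000 + p_m*0.000000 + p_d*36.517512] = 7.148502
  V(2,+1) = exp(-r*dt) * [p_u*0.000000 + p_m*0.000000 + p_d*0.000000] = 0.000000
  V(2,+2) = exp(-r*dt) * [p_u*0.000000 + p_m*0.000000 + p_d*0.000000] = 0.000000
  V(1,-1) = exp(-r*dt) * [p_u*7.148502 + p_m*36.190227 + p_d*61.448000] = 36.562231
  V(1,+0) = exp(-r*dt) * [p_u*0.000000 + p_m*7.148502 + p_d*36.190227] = 11.746403
  V(1,+1) = exp(-r*dt) * [p_u*0.000000 + p_m*0.000000 + p_d*7.148502] = 1.399358
  V(0,+0) = exp(-r*dt) * [p_u*1.399358 + p_m*11.746403 + p_d*36.562231] = 15.000163


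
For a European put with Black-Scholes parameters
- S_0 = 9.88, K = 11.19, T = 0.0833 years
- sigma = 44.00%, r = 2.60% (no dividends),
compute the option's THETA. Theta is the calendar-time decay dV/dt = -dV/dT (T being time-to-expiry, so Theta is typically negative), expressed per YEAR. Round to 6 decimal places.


d1 = -0.8998919820; d2 = -1.0268836353
phi(d1) = 0.2661111174; exp(-qT) = 1.0000000000; exp(-rT) = 0.9978365437
Theta = -S*exp(-qT)*phi(d1)*sigma/(2*sqrt(T)) + r*K*exp(-rT)*N(-d2) - q*S*exp(-qT)*N(-d1)
N(-d1) = 0.8159111313; N(-d2) = 0.8477623695; sqrt(T) = 0.2886173938
Term 1 = -9.8800 * 1.0000000000 * 0.2661111174 * 0.4400 / (2 * 0.2886173938) = -2.0041034851
Term 2 = 0.0260 * 11.1900 * 0.9978365437 * 0.8477623695 = 0.2461143716
Term 3 = 0 (no dividend yield, q = 0)
Theta = -2.0041034851 + (0.2461143716) + (0.0000000000) = -1.757989

Answer: Theta = -1.757989


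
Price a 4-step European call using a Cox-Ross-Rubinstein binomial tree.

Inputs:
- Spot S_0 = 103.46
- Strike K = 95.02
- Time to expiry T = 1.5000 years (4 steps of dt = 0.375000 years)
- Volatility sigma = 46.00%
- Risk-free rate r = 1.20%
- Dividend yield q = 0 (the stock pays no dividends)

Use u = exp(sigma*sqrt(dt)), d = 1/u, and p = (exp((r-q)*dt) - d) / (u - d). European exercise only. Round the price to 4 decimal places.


Answer: Price = V(0,0) = 27.1976

Derivation:
dt = T/N = 0.375000
u = exp(sigma*sqrt(dt)) = 1.325370; d = 1/u = 0.754507
p = (exp((r-q)*dt) - d) / (u - d) = 0.437940
Discount per step: exp(-r*dt) = 0.995510
Stock lattice S(k, i) with i counting down-moves:
  k=0: S(0,0) = 103.4600
  k=1: S(1,0) = 137.1227; S(1,1) = 78.0612
  k=2: S(2,0) = 181.7383; S(2,1) = 103.4600; S(2,2) = 58.8977
  k=3: S(3,0) = 240.8704; S(3,1) = 137.1227; S(3,2) = 78.0612; S(3,3) = 44.4387
  k=4: S(4,0) = 319.2423; S(4,1) = 181.7383; S(4,2) = 103.4600; S(4,3) = 58.8977; S(4,4) = 33.5293
Terminal payoffs V(N, i) = max(S_T - K, 0):
  V(4,0) = 224.222291; V(4,1) = 86.718294; V(4,2) = 8.440000; V(4,3) = 0.000000; V(4,4) = 0.000000
Backward induction: V(k, i) = exp(-r*dt) * [p * V(k+1, i) + (1-p) * V(k+1, i+1)].
  V(3,0) = exp(-r*dt) * [p*224.222291 + (1-p)*86.718294] = 146.277028
  V(3,1) = exp(-r*dt) * [p*86.718294 + (1-p)*8.440000] = 42.529362
  V(3,2) = exp(-r*dt) * [p*8.440000 + (1-p)*0.000000] = 3.679616
  V(3,3) = exp(-r*dt) * [p*0.000000 + (1-p)*0.000000] = 0.000000
  V(2,0) = exp(-r*dt) * [p*146.277028 + (1-p)*42.529362] = 87.569637
  V(2,1) = exp(-r*dt) * [p*42.529362 + (1-p)*3.679616] = 20.600552
  V(2,2) = exp(-r*dt) * [p*3.679616 + (1-p)*0.000000] = 1.604215
  V(1,0) = exp(-r*dt) * [p*87.569637 + (1-p)*20.600552] = 49.704800
  V(1,1) = exp(-r*dt) * [p*20.600552 + (1-p)*1.604215] = 9.878911
  V(0,0) = exp(-r*dt) * [p*49.704800 + (1-p)*9.878911] = 27.197585


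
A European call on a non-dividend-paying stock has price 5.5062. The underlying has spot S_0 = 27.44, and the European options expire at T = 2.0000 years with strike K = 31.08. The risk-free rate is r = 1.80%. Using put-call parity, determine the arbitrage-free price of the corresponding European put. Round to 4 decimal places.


Answer: Put price = 8.0472

Derivation:
Put-call parity: C - P = S_0 * exp(-qT) - K * exp(-rT).
S_0 * exp(-qT) = 27.4400 * 1.00000000 = 27.44000000
K * exp(-rT) = 31.0800 * 0.96464029 = 29.98102032
P = C - S*exp(-qT) + K*exp(-rT)
P = 5.5062 - 27.44000000 + 29.98102032 = 8.0472


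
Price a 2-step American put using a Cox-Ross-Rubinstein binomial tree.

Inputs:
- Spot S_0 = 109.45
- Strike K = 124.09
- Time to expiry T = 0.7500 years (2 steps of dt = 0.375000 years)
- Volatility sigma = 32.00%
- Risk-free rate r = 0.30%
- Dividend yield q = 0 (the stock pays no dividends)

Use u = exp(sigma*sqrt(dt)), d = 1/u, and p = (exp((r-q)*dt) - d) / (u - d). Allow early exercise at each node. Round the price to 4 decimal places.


dt = T/N = 0.375000
u = exp(sigma*sqrt(dt)) = 1.216477; d = 1/u = 0.822046
p = (exp((r-q)*dt) - d) / (u - d) = 0.454020
Discount per step: exp(-r*dt) = 0.998876
Stock lattice S(k, i) with i counting down-moves:
  k=0: S(0,0) = 109.4500
  k=1: S(1,0) = 133.1434; S(1,1) = 89.9729
  k=2: S(2,0) = 161.9660; S(2,1) = 109.4500; S(2,2) = 73.9619
Terminal payoffs V(N, i) = max(K - S_T, 0):
  V(2,0) = 0.000000; V(2,1) = 14.640000; V(2,2) = 50.128147
Backward induction: V(k, i) = exp(-r*dt) * [p * V(k+1, i) + (1-p) * V(k+1, i+1)]; then take max(V_cont, immediate exercise) for American.
  V(1,0) = exp(-r*dt) * [p*0.000000 + (1-p)*14.640000] = 7.984157; exercise = 0.000000; V(1,0) = max -> 7.984157
  V(1,1) = exp(-r*dt) * [p*14.640000 + (1-p)*50.128147] = 33.977565; exercise = 34.117088; V(1,1) = max -> 34.117088
  V(0,0) = exp(-r*dt) * [p*7.984157 + (1-p)*34.117088] = 22.227190; exercise = 14.640000; V(0,0) = max -> 22.227190

Answer: Price = V(0,0) = 22.2272


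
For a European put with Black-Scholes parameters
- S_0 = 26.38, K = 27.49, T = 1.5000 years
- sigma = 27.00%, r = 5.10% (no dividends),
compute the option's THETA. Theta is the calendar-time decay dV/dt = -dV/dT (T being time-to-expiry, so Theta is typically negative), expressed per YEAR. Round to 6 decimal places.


Answer: Theta = -0.438165

Derivation:
d1 = 0.2720410721; d2 = -0.0586400432
phi(d1) = 0.3844499354; exp(-qT) = 1.0000000000; exp(-rT) = 0.9263529143
Theta = -S*exp(-qT)*phi(d1)*sigma/(2*sqrt(T)) + r*K*exp(-rT)*N(-d2) - q*S*exp(-qT)*N(-d1)
N(-d1) = 0.3927952194; N(-d2) = 0.5233805922; sqrt(T) = 1.2247448714
Term 1 = -26.3800 * 1.0000000000 * 0.3844499354 * 0.2700 / (2 * 1.2247448714) = -1.1178993984
Term 2 = 0.0510 * 27.4900 * 0.9263529143 * 0.5233805922 = 0.6797340135
Term 3 = 0 (no dividend yield, q = 0)
Theta = -1.1178993984 + (0.6797340135) + (0.0000000000) = -0.438165


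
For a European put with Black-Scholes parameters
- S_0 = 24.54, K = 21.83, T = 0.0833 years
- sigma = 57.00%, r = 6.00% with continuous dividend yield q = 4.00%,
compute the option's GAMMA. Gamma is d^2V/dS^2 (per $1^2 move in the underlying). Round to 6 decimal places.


Answer: Gamma = 0.071307

Derivation:
d1 = 0.8036946999; d2 = 0.6391827854
phi(d1) = 0.2888345869; exp(-qT) = 0.9966735450; exp(-rT) = 0.9950144692
Gamma = exp(-qT) * phi(d1) / (S * sigma * sqrt(T)) = 0.9966735450 * 0.2888345869 / (24.5400 * 0.5700 * 0.2886173938) = 0.071307


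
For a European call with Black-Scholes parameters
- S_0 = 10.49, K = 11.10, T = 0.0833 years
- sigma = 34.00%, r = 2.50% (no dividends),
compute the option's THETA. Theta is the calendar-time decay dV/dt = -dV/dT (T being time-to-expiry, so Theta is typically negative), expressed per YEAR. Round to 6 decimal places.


Answer: Theta = -2.244684

Derivation:
d1 = -0.5057117034; d2 = -0.6038416173
phi(d1) = 0.3510555883; exp(-qT) = 1.0000000000; exp(-rT) = 0.9979196669
Theta = -S*exp(-qT)*phi(d1)*sigma/(2*sqrt(T)) - r*K*exp(-rT)*N(d2) + q*S*exp(-qT)*N(d1)
N(d1) = 0.3065295256; N(d2) = 0.2729744737; sqrt(T) = 0.2886173938
Term 1 = -10.4900 * 1.0000000000 * 0.3510555883 * 0.3400 / (2 * 0.2886173938) = -2.1690911361
Term 2 = -0.0250 * 11.1000 * 0.9979196669 * 0.2729744737 = -0.0755928304
Term 3 = 0 (no dividend yield, q = 0)
Theta = -2.1690911361 + (-0.0755928304) + (0.0000000000) = -2.244684


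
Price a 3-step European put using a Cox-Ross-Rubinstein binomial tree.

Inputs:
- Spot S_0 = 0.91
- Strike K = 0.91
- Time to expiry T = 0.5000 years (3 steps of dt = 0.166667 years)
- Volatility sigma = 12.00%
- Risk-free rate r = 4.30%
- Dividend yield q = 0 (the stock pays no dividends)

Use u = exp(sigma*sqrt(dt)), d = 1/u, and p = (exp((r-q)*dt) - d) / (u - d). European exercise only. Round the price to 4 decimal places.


Answer: Price = V(0,0) = 0.0241

Derivation:
dt = T/N = 0.166667
u = exp(sigma*sqrt(dt)) = 1.050210; d = 1/u = 0.952191
p = (exp((r-q)*dt) - d) / (u - d) = 0.561133
Discount per step: exp(-r*dt) = 0.992859
Stock lattice S(k, i) with i counting down-moves:
  k=0: S(0,0) = 0.9100
  k=1: S(1,0) = 0.9557; S(1,1) = 0.8665
  k=2: S(2,0) = 1.0037; S(2,1) = 0.9100; S(2,2) = 0.8251
  k=3: S(3,0) = 1.0541; S(3,1) = 0.9557; S(3,2) = 0.8665; S(3,3) = 0.7856
Terminal payoffs V(N, i) = max(K - S_T, 0):
  V(3,0) = 0.000000; V(3,1) = 0.000000; V(3,2) = 0.043506; V(3,3) = 0.124378
Backward induction: V(k, i) = exp(-r*dt) * [p * V(k+1, i) + (1-p) * V(k+1, i+1)].
  V(2,0) = exp(-r*dt) * [p*0.000000 + (1-p)*0.000000] = 0.000000
  V(2,1) = exp(-r*dt) * [p*0.000000 + (1-p)*0.043506] = 0.018957
  V(2,2) = exp(-r*dt) * [p*0.043506 + (1-p)*0.124378] = 0.078434
  V(1,0) = exp(-r*dt) * [p*0.000000 + (1-p)*0.018957] = 0.008260
  V(1,1) = exp(-r*dt) * [p*0.018957 + (1-p)*0.078434] = 0.044738
  V(0,0) = exp(-r*dt) * [p*0.008260 + (1-p)*0.044738] = 0.024096


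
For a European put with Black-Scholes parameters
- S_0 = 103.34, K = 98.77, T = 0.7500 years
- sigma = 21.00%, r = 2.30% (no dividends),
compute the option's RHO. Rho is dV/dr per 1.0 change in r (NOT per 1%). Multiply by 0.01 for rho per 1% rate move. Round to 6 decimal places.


d1 = 0.4344869132; d2 = 0.2526215784
phi(d1) = 0.3630088837; exp(-qT) = 1.0000000000; exp(-rT) = 0.9828979294
N(-d2) = 0.4002803268
Rho = -K*T*exp(-rT)*N(-d2) = -98.7700 * 0.7500 * 0.9828979294 * 0.4002803268 = -29.144659

Answer: Rho = -29.144659


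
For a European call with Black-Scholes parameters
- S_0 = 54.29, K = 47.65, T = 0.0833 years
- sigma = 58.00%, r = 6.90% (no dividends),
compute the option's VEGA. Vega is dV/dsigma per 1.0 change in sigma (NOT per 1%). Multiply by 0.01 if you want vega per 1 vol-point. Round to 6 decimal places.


Answer: Vega = 4.179207

Derivation:
d1 = 0.8973589797; d2 = 0.7299608913
phi(d1) = 0.2667175349; exp(-qT) = 1.0000000000; exp(-rT) = 0.9942687864
Vega = S * exp(-qT) * phi(d1) * sqrt(T) = 54.2900 * 1.0000000000 * 0.2667175349 * 0.2886173938 = 4.179207


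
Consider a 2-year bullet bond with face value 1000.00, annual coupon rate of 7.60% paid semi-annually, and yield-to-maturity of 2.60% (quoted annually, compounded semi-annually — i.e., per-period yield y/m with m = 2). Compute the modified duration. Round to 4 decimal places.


Coupon per period c = face * coupon_rate / m = 38.000000
Periods per year m = 2; per-period yield y/m = 0.013000
Number of cashflows N = 4
Cashflows (t years, CF_t, discount factor 1/(1+y/m)^(m*t), PV):
  t = 0.5000: CF_t = 38.000000, DF = 0.987167, PV = 37.512340
  t = 1.0000: CF_t = 38.000000, DF = 0.974498, PV = 37.030937
  t = 1.5000: CF_t = 38.000000, DF = 0.961992, PV = 36.555713
  t = 2.0000: CF_t = 1038.000000, DF = 0.949647, PV = 985.733627
Price P = sum_t PV_t = 1096.832617
First compute Macaulay numerator sum_t t * PV_t:
  t * PV_t at t = 0.5000: 18.756170
  t * PV_t at t = 1.0000: 37.030937
  t * PV_t at t = 1.5000: 54.833570
  t * PV_t at t = 2.0000: 1971.467253
Macaulay duration D = 2082.087930 / 1096.832617 = 1.898273
Modified duration = D / (1 + y/m) = 1.898273 / (1 + 0.013000) = 1.873912

Answer: Modified duration = 1.8739


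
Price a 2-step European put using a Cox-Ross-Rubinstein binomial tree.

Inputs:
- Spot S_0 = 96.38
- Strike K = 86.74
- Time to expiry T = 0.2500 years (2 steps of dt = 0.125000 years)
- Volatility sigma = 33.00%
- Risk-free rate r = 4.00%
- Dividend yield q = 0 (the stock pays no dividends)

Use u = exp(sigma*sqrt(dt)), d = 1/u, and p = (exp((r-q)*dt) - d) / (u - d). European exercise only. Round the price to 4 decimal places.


Answer: Price = V(0,0) = 2.6588

Derivation:
dt = T/N = 0.125000
u = exp(sigma*sqrt(dt)) = 1.123751; d = 1/u = 0.889876
p = (exp((r-q)*dt) - d) / (u - d) = 0.492297
Discount per step: exp(-r*dt) = 0.995012
Stock lattice S(k, i) with i counting down-moves:
  k=0: S(0,0) = 96.3800
  k=1: S(1,0) = 108.3072; S(1,1) = 85.7663
  k=2: S(2,0) = 121.7103; S(2,1) = 96.3800; S(2,2) = 76.3214
Terminal payoffs V(N, i) = max(K - S_T, 0):
  V(2,0) = 0.000000; V(2,1) = 0.000000; V(2,2) = 10.418592
Backward induction: V(k, i) = exp(-r*dt) * [p * V(k+1, i) + (1-p) * V(k+1, i+1)].
  V(1,0) = exp(-r*dt) * [p*0.000000 + (1-p)*0.000000] = 0.000000
  V(1,1) = exp(-r*dt) * [p*0.000000 + (1-p)*10.418592] = 5.263165
  V(0,0) = exp(-r*dt) * [p*0.000000 + (1-p)*5.263165] = 2.658795


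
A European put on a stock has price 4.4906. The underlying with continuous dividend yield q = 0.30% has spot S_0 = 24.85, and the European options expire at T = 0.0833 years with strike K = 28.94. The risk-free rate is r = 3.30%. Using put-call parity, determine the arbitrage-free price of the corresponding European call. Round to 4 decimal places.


Answer: Call price = 0.4738

Derivation:
Put-call parity: C - P = S_0 * exp(-qT) - K * exp(-rT).
S_0 * exp(-qT) = 24.8500 * 0.99975013 = 24.84379076
K * exp(-rT) = 28.9400 * 0.99725487 = 28.86055608
C = P + S*exp(-qT) - K*exp(-rT)
C = 4.4906 + 24.84379076 - 28.86055608 = 0.4738


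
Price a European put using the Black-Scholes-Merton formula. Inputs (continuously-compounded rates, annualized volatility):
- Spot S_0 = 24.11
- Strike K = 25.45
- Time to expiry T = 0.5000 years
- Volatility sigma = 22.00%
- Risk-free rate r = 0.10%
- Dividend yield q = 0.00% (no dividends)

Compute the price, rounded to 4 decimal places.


Answer: Price = 2.2896

Derivation:
d1 = (ln(S/K) + (r - q + 0.5*sigma^2) * T) / (sigma * sqrt(T)) = -0.26670172
d2 = d1 - sigma * sqrt(T) = -0.42226521
exp(-rT) = 0.99950012; exp(-qT) = 1.00000000
P = K * exp(-rT) * N(-d2) - S_0 * exp(-qT) * N(-d1)
N(-d1) = 0.60515059; N(-d2) = 0.66358428
P = 25.4500 * 0.99950012 * 0.66358428 - 24.1100 * 1.00000000 * 0.60515059 = 2.2896


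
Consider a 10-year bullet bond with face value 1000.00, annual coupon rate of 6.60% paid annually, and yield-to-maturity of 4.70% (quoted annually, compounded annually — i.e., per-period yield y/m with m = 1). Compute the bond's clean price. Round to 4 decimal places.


Coupon per period c = face * coupon_rate / m = 66.000000
Periods per year m = 1; per-period yield y/m = 0.047000
Number of cashflows N = 10
Cashflows (t years, CF_t, discount factor 1/(1+y/m)^(m*t), PV):
  t = 1.0000: CF_t = 66.000000, DF = 0.955110, PV = 63.037249
  t = 2.0000: CF_t = 66.000000, DF = 0.912235, PV = 60.207497
  t = 3.0000: CF_t = 66.000000, DF = 0.871284, PV = 57.504773
  t = 4.0000: CF_t = 66.000000, DF = 0.832172, PV = 54.923374
  t = 5.0000: CF_t = 66.000000, DF = 0.794816, PV = 52.457855
  t = 6.0000: CF_t = 66.000000, DF = 0.759137, PV = 50.103013
  t = 7.0000: CF_t = 66.000000, DF = 0.725059, PV = 47.853881
  t = 8.0000: CF_t = 66.000000, DF = 0.692511, PV = 45.705712
  t = 9.0000: CF_t = 66.000000, DF = 0.661424, PV = 43.653976
  t = 10.0000: CF_t = 1066.000000, DF = 0.631732, PV = 673.426788
Price P = sum_t PV_t = 1148.874117

Answer: Price = 1148.8741


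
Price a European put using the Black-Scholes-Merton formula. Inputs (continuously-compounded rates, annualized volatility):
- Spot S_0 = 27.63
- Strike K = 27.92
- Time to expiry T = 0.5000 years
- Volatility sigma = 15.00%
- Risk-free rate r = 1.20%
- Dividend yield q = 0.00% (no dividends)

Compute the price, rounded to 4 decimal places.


d1 = (ln(S/K) + (r - q + 0.5*sigma^2) * T) / (sigma * sqrt(T)) = 0.01116155
d2 = d1 - sigma * sqrt(T) = -0.09490447
exp(-rT) = 0.99401796; exp(-qT) = 1.00000000
P = K * exp(-rT) * N(-d2) - S_0 * exp(-qT) * N(-d1)
N(-d1) = 0.49554728; N(-d2) = 0.53780465
P = 27.9200 * 0.99401796 * 0.53780465 - 27.6300 * 1.00000000 * 0.49554728 = 1.2337

Answer: Price = 1.2337


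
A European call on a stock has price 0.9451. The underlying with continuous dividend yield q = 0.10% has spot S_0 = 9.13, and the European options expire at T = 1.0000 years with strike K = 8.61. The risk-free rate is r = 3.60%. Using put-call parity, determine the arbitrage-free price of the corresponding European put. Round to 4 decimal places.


Put-call parity: C - P = S_0 * exp(-qT) - K * exp(-rT).
S_0 * exp(-qT) = 9.1300 * 0.99900050 = 9.12087456
K * exp(-rT) = 8.6100 * 0.96464029 = 8.30555293
P = C - S*exp(-qT) + K*exp(-rT)
P = 0.9451 - 9.12087456 + 8.30555293 = 0.1298

Answer: Put price = 0.1298


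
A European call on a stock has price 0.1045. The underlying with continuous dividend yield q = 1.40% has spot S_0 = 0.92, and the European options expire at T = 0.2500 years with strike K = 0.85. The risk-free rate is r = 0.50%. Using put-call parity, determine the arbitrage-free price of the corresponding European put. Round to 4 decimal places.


Put-call parity: C - P = S_0 * exp(-qT) - K * exp(-rT).
S_0 * exp(-qT) = 0.9200 * 0.99650612 = 0.91678563
K * exp(-rT) = 0.8500 * 0.99875078 = 0.84893816
P = C - S*exp(-qT) + K*exp(-rT)
P = 0.1045 - 0.91678563 + 0.84893816 = 0.0367

Answer: Put price = 0.0367


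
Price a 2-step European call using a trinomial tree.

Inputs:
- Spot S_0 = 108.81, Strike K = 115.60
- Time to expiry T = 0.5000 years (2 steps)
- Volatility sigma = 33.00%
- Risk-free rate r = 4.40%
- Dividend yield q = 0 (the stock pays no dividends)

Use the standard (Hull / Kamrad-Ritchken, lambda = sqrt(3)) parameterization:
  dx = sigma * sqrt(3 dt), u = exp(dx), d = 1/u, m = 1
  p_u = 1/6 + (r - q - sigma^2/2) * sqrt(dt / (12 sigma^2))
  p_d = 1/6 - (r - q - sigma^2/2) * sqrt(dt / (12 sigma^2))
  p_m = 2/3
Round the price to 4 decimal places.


Answer: Price = V(0,0) = 8.1567

Derivation:
dt = T/N = 0.250000; dx = sigma*sqrt(3*dt) = 0.285788
u = exp(dx) = 1.330811; d = 1/u = 0.751422
p_u = 0.162096, p_m = 0.666667, p_d = 0.171237
Discount per step: exp(-r*dt) = 0.989060
Stock lattice S(k, j) with j the centered position index:
  k=0: S(0,+0) = 108.8100
  k=1: S(1,-1) = 81.7622; S(1,+0) = 108.8100; S(1,+1) = 144.8055
  k=2: S(2,-2) = 61.4379; S(2,-1) = 81.7622; S(2,+0) = 108.8100; S(2,+1) = 144.8055; S(2,+2) = 192.7088
Terminal payoffs V(N, j) = max(S_T - K, 0):
  V(2,-2) = 0.000000; V(2,-1) = 0.000000; V(2,+0) = 0.000000; V(2,+1) = 29.205524; V(2,+2) = 77.108755
Backward induction: V(k, j) = exp(-r*dt) * [p_u * V(k+1, j+1) + p_m * V(k+1, j) + p_d * V(k+1, j-1)]
  V(1,-1) = exp(-r*dt) * [p_u*0.000000 + p_m*0.000000 + p_d*0.000000] = 0.000000
  V(1,+0) = exp(-r*dt) * [p_u*29.205524 + p_m*0.000000 + p_d*0.000000] = 4.682308
  V(1,+1) = exp(-r*dt) * [p_u*77.108755 + p_m*29.205524 + p_d*0.000000] = 31.619632
  V(0,+0) = exp(-r*dt) * [p_u*31.619632 + p_m*4.682308 + p_d*0.000000] = 8.156735


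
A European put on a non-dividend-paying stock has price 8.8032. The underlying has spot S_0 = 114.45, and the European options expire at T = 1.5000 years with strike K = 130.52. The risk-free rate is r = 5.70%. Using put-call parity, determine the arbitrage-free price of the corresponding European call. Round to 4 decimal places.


Answer: Call price = 3.4289

Derivation:
Put-call parity: C - P = S_0 * exp(-qT) - K * exp(-rT).
S_0 * exp(-qT) = 114.4500 * 1.00000000 = 114.45000000
K * exp(-rT) = 130.5200 * 0.91805314 = 119.82429623
C = P + S*exp(-qT) - K*exp(-rT)
C = 8.8032 + 114.45000000 - 119.82429623 = 3.4289


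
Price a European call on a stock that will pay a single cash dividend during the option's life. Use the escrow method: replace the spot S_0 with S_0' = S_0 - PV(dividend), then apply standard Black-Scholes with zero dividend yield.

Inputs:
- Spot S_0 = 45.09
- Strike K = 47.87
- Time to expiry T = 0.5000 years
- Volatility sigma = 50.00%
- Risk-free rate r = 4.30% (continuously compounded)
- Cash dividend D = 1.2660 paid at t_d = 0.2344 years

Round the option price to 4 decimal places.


Answer: Price = 4.9660

Derivation:
PV(D) = D * exp(-r * t_d) = 1.2660 * 0.98997142 = 1.25330382
S_0' = S_0 - PV(D) = 45.0900 - 1.25330382 = 43.83669618
d1 = (ln(S_0'/K) + (r + sigma^2/2)*T) / (sigma*sqrt(T)) = -0.01136384
d2 = d1 - sigma*sqrt(T) = -0.36491723
exp(-rT) = 0.97872948
N(d1) = 0.49546658; N(d2) = 0.35758660
C = S_0' * N(d1) - K * exp(-rT) * N(d2) = 43.83669618 * 0.49546658 - 47.8700 * 0.97872948 * 0.35758660 = 4.9660


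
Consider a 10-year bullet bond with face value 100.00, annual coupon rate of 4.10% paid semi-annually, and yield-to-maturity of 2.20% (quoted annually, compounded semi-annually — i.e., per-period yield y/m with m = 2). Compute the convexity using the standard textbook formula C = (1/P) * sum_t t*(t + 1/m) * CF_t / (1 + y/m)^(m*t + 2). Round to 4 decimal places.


Coupon per period c = face * coupon_rate / m = 2.050000
Periods per year m = 2; per-period yield y/m = 0.011000
Number of cashflows N = 20
Cashflows (t years, CF_t, discount factor 1/(1+y/m)^(m*t), PV):
  t = 0.5000: CF_t = 2.050000, DF = 0.989120, PV = 2.027695
  t = 1.0000: CF_t = 2.050000, DF = 0.978358, PV = 2.005633
  t = 1.5000: CF_t = 2.050000, DF = 0.967713, PV = 1.983811
  t = 2.0000: CF_t = 2.050000, DF = 0.957184, PV = 1.962227
  t = 2.5000: CF_t = 2.050000, DF = 0.946769, PV = 1.940877
  t = 3.0000: CF_t = 2.050000, DF = 0.936468, PV = 1.919760
  t = 3.5000: CF_t = 2.050000, DF = 0.926279, PV = 1.898872
  t = 4.0000: CF_t = 2.050000, DF = 0.916201, PV = 1.878212
  t = 4.5000: CF_t = 2.050000, DF = 0.906232, PV = 1.857776
  t = 5.0000: CF_t = 2.050000, DF = 0.896372, PV = 1.837563
  t = 5.5000: CF_t = 2.050000, DF = 0.886620, PV = 1.817570
  t = 6.0000: CF_t = 2.050000, DF = 0.876973, PV = 1.797794
  t = 6.5000: CF_t = 2.050000, DF = 0.867431, PV = 1.778234
  t = 7.0000: CF_t = 2.050000, DF = 0.857993, PV = 1.758886
  t = 7.5000: CF_t = 2.050000, DF = 0.848658, PV = 1.739749
  t = 8.0000: CF_t = 2.050000, DF = 0.839424, PV = 1.720820
  t = 8.5000: CF_t = 2.050000, DF = 0.830291, PV = 1.702097
  t = 9.0000: CF_t = 2.050000, DF = 0.821257, PV = 1.683577
  t = 9.5000: CF_t = 2.050000, DF = 0.812322, PV = 1.665259
  t = 10.0000: CF_t = 102.050000, DF = 0.803483, PV = 81.995477
Price P = sum_t PV_t = 116.971891
Convexity numerator sum_t t*(t + 1/m) * CF_t / (1+y/m)^(m*t + 2):
  t = 0.5000: term = 0.991906
  t = 1.0000: term = 2.943340
  t = 1.5000: term = 5.822632
  t = 2.0000: term = 9.598800
  t = 2.5000: term = 14.241543
  t = 3.0000: term = 19.721226
  t = 3.5000: term = 26.008871
  t = 4.0000: term = 33.076139
  t = 4.5000: term = 40.895325
  t = 5.0000: term = 49.439343
  t = 5.5000: term = 58.681712
  t = 6.0000: term = 68.596553
  t = 6.5000: term = 79.158567
  t = 7.0000: term = 90.343035
  t = 7.5000: term = 102.125799
  t = 8.0000: term = 114.483256
  t = 8.5000: term = 127.392347
  t = 9.0000: term = 140.830546
  t = 9.5000: term = 154.775850
  t = 10.0000: term = 8423.195586
Convexity = (1/P) * sum = 9562.322377 / 116.971891 = 81.748891

Answer: Convexity = 81.7489
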